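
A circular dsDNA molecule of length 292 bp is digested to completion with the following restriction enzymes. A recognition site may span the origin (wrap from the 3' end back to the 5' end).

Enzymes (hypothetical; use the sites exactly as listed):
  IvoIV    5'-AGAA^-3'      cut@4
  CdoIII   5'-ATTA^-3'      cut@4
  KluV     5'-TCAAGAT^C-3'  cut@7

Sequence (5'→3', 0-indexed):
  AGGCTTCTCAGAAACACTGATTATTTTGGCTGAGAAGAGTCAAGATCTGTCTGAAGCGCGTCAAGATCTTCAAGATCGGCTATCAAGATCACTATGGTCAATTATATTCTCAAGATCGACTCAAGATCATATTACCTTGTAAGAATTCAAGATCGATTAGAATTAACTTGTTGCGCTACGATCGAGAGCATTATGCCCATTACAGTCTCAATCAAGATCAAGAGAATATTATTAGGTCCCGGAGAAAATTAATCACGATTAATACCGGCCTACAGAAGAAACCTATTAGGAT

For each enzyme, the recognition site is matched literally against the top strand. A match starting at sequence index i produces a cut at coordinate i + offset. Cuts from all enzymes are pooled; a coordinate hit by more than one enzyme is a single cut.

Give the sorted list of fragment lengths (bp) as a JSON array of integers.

[3,3,3,3,5,5,6,7,8,8,8,9,9,10,10,10,11,11,12,12,13,13,15,16,16,17,21,28]

Scan for sites:
  IvoIV (AGAA, off=4): starts [9, 32, 141, 158, 222, 242, 273, 276] → cuts [13, 36, 145, 162, 226, 246, 277, 280]
  CdoIII (ATTA, off=4): starts [19, 100, 130, 155, 161, 189, 198, 227, 230, 247, 257, 284] → cuts [23, 104, 134, 159, 165, 193, 202, 231, 234, 251, 261, 288]
  KluV (TCAAGATC, off=7): starts [39, 60, 69, 82, 109, 120, 146, 211] → cuts [46, 67, 76, 89, 116, 127, 153, 218]

Pooled cuts: [13, 23, 36, 46, 67, 76, 89, 104, 116, 127, 134, 145, 153, 159, 162, 165, 193, 202, 218, 226, 231, 234, 246, 251, 261, 277, 280, 288]

Fragment lengths:
  13→23: 10 bp
  23→36: 13 bp
  36→46: 10 bp
  46→67: 21 bp
  67→76: 9 bp
  76→89: 13 bp
  89→104: 15 bp
  104→116: 12 bp
  116→127: 11 bp
  127→134: 7 bp
  134→145: 11 bp
  145→153: 8 bp
  153→159: 6 bp
  159→162: 3 bp
  162→165: 3 bp
  165→193: 28 bp
  193→202: 9 bp
  202→218: 16 bp
  218→226: 8 bp
  226→231: 5 bp
  231→234: 3 bp
  234→246: 12 bp
  246→251: 5 bp
  251→261: 10 bp
  261→277: 16 bp
  277→280: 3 bp
  280→288: 8 bp
  288→13 (wrap): 292-288+13 = 17 bp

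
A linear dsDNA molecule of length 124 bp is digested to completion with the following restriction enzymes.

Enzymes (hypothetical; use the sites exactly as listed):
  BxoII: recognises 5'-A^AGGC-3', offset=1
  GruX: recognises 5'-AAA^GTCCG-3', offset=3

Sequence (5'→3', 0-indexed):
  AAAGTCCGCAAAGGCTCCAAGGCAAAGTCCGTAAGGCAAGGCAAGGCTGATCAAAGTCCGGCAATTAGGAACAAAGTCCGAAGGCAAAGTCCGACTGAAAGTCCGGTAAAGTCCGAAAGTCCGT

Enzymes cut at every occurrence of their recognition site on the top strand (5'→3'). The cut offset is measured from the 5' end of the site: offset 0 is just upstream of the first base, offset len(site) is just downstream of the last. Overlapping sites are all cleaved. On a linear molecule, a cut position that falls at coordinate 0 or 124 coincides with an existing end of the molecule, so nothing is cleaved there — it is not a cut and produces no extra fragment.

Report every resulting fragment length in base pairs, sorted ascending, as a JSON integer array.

[3,5,5,6,6,7,7,7,8,8,8,10,12,12,20]

Scan for sites:
  BxoII (AAGGC, off=1): starts [10, 18, 32, 37, 42, 80] → cuts [11, 19, 33, 38, 43, 81]
  GruX (AAAGTCCG, off=3): starts [0, 23, 52, 72, 85, 97, 107, 115] → cuts [3, 26, 55, 75, 88, 100, 110, 118]

All cut coordinates (distinct, sorted): [3, 11, 19, 26, 33, 38, 43, 55, 75, 81, 88, 100, 110, 118]

Fragment lengths:
  [0,3): 3 bp
  [3,11): 8 bp
  [11,19): 8 bp
  [19,26): 7 bp
  [26,33): 7 bp
  [33,38): 5 bp
  [38,43): 5 bp
  [43,55): 12 bp
  [55,75): 20 bp
  [75,81): 6 bp
  [81,88): 7 bp
  [88,100): 12 bp
  [100,110): 10 bp
  [110,118): 8 bp
  [118,124): 6 bp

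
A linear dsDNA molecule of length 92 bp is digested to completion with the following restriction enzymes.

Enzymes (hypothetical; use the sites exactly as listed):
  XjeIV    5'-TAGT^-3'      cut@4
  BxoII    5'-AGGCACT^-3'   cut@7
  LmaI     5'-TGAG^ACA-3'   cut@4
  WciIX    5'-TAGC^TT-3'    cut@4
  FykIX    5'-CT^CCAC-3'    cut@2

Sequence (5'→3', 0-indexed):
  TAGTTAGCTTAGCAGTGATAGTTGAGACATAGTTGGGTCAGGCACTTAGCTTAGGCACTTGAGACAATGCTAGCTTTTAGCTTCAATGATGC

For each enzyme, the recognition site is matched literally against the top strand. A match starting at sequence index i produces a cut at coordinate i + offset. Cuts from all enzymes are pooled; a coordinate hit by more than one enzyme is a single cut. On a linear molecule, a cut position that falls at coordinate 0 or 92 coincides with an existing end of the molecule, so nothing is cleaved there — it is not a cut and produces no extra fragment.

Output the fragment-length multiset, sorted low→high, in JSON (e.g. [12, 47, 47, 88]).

[4,4,4,4,4,7,7,9,11,11,13,14]

Per-enzyme occurrences:
  XjeIV (TAGT, off=4): starts [0, 18, 29] → cuts [4, 22, 33]
  BxoII (AGGCACT, off=7): starts [39, 52] → cuts [46, 59]
  LmaI (TGAGACA, off=4): starts [22, 59] → cuts [26, 63]
  WciIX (TAGCTT, off=4): starts [4, 46, 70, 77] → cuts [8, 50, 74, 81]
  FykIX (CTCCAC, off=2): no sites

Pooled cuts: [4, 8, 22, 26, 33, 46, 50, 59, 63, 74, 81]

Fragments:
  [0,4): 4 bp
  [4,8): 4 bp
  [8,22): 14 bp
  [22,26): 4 bp
  [26,33): 7 bp
  [33,46): 13 bp
  [46,50): 4 bp
  [50,59): 9 bp
  [59,63): 4 bp
  [63,74): 11 bp
  [74,81): 7 bp
  [81,92): 11 bp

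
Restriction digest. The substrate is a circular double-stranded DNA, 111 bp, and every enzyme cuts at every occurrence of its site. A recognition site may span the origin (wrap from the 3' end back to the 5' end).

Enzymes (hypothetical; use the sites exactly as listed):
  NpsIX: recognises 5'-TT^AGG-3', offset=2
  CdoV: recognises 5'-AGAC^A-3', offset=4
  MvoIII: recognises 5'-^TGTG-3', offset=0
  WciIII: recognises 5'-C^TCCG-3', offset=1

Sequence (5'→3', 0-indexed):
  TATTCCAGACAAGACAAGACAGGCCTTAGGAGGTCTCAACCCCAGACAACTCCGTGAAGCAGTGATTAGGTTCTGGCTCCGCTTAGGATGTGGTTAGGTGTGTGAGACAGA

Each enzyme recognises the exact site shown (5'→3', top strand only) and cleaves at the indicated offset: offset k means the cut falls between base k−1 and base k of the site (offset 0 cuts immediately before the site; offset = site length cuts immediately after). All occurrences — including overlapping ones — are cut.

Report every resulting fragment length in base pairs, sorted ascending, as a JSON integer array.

Site scan:
  NpsIX TTAGG/2: at [25, 65, 82, 93] ⇒ [27, 67, 84, 95]
  CdoV AGACA/4: at [6, 11, 16, 43, 104] ⇒ [10, 15, 20, 47, 108]
  MvoIII TGTG/0: at [88, 98, 100] ⇒ [88, 98, 100]
  WciIII CTCCG/1: at [49, 76] ⇒ [50, 77]

Pooled cuts: [10, 15, 20, 27, 47, 50, 67, 77, 84, 88, 95, 98, 100, 108]

Fragment lengths:
  10→15: 5 bp
  15→20: 5 bp
  20→27: 7 bp
  27→47: 20 bp
  47→50: 3 bp
  50→67: 17 bp
  67→77: 10 bp
  77→84: 7 bp
  84→88: 4 bp
  88→95: 7 bp
  95→98: 3 bp
  98→100: 2 bp
  100→108: 8 bp
  108→10 (wrap): 111-108+10 = 13 bp

[2,3,3,4,5,5,7,7,7,8,10,13,17,20]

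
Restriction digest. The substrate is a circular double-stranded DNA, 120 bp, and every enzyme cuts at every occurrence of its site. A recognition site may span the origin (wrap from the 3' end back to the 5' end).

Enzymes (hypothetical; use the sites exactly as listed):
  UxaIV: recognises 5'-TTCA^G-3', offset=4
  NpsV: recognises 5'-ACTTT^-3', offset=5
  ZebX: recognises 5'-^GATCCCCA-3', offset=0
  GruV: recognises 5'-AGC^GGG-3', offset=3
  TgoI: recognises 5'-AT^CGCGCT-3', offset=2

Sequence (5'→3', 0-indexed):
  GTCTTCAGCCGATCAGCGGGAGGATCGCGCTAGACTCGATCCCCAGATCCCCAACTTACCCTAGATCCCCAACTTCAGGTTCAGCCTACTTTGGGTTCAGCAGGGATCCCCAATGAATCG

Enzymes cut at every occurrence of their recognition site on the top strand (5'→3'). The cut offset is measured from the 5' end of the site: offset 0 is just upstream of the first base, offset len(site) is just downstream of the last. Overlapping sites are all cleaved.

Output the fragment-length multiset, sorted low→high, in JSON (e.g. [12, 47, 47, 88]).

Site scan:
  UxaIV TTCAG/4: at [3, 73, 79, 95] ⇒ [7, 77, 83, 99]
  NpsV ACTTT/5: at [87] ⇒ [92]
  ZebX GATCCCCA/0: at [37, 45, 63, 104] ⇒ [37, 45, 63, 104]
  GruV AGCGGG/3: at [14] ⇒ [17]
  TgoI ATCGCGCT/2: at [23] ⇒ [25]

All cut coordinates (distinct, sorted): [7, 17, 25, 37, 45, 63, 77, 83, 92, 99, 104]

Fragments:
  7→17: 10 bp
  17→25: 8 bp
  25→37: 12 bp
  37→45: 8 bp
  45→63: 18 bp
  63→77: 14 bp
  77→83: 6 bp
  83→92: 9 bp
  92→99: 7 bp
  99→104: 5 bp
  104→7 (wrap): 120-104+7 = 23 bp

[5,6,7,8,8,9,10,12,14,18,23]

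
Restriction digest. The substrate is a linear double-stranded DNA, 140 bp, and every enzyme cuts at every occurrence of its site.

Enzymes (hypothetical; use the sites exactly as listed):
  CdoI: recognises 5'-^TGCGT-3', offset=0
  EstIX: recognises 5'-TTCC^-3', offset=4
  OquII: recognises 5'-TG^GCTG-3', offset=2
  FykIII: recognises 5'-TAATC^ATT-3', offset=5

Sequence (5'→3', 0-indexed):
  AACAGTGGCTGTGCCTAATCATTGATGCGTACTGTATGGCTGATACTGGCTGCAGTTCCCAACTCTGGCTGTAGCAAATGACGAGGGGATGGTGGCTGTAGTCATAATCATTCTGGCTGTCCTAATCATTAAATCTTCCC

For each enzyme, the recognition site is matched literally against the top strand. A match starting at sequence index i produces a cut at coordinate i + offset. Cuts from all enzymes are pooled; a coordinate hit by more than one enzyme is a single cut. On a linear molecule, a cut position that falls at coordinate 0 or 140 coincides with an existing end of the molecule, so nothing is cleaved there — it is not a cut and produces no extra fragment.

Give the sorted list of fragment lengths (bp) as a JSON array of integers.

Site scan:
  CdoI TGCGT/0: at [25] ⇒ [25]
  EstIX TTCC/4: at [55, 135] ⇒ [59, 139]
  OquII TGGCTG/2: at [5, 36, 46, 65, 92, 113] ⇒ [7, 38, 48, 67, 94, 115]
  FykIII TAATCATT/5: at [15, 104, 122] ⇒ [20, 109, 127]

Pooled cuts: [7, 20, 25, 38, 48, 59, 67, 94, 109, 115, 127, 139]

Fragment lengths:
  [0,7): 7 bp
  [7,20): 13 bp
  [20,25): 5 bp
  [25,38): 13 bp
  [38,48): 10 bp
  [48,59): 11 bp
  [59,67): 8 bp
  [67,94): 27 bp
  [94,109): 15 bp
  [109,115): 6 bp
  [115,127): 12 bp
  [127,139): 12 bp
  [139,140): 1 bp

[1,5,6,7,8,10,11,12,12,13,13,15,27]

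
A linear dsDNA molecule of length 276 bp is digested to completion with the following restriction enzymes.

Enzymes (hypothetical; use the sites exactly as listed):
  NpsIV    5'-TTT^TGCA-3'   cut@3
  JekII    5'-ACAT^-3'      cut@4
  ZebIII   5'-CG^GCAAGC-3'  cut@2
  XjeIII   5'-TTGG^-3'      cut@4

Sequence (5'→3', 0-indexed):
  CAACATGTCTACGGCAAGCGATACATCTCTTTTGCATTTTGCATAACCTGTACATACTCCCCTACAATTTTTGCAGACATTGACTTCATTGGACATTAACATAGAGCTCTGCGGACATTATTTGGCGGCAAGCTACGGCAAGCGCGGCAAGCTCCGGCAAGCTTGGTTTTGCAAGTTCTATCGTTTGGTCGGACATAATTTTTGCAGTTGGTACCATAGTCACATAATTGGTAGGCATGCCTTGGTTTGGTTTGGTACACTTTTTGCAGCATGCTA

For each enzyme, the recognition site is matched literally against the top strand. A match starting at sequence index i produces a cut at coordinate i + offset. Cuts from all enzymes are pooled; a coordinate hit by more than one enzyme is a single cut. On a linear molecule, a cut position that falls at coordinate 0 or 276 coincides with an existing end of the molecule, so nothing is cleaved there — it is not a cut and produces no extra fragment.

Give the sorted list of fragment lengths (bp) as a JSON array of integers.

[2,3,4,5,5,6,6,6,6,6,7,7,7,8,9,9,9,9,10,10,10,12,12,13,14,14,16,16,16,19]

Site scan:
  NpsIV TTTTGCA/3: at [29, 36, 68, 166, 199, 261] ⇒ [32, 39, 71, 169, 202, 264]
  JekII ACAT/4: at [2, 22, 51, 76, 92, 98, 114, 192, 221] ⇒ [6, 26, 55, 80, 96, 102, 118, 196, 225]
  ZebIII CGGCAAGC/2: at [11, 125, 135, 144, 154] ⇒ [13, 127, 137, 146, 156]
  XjeIII TTGG/4: at [88, 121, 162, 184, 207, 227, 241, 246, 251] ⇒ [92, 125, 166, 188, 211, 231, 245, 250, 255]

All cut coordinates (distinct, sorted): [6, 13, 26, 32, 39, 55, 71, 80, 92, 96, 102, 118, 125, 127, 137, 146, 156, 166, 169, 188, 196, 202, 211, 225, 231, 245, 250, 255, 264]

Fragments:
  [0,6): 6 bp
  [6,13): 7 bp
  [13,26): 13 bp
  [26,32): 6 bp
  [32,39): 7 bp
  [39,55): 16 bp
  [55,71): 16 bp
  [71,80): 9 bp
  [80,92): 12 bp
  [92,96): 4 bp
  [96,102): 6 bp
  [102,118): 16 bp
  [118,125): 7 bp
  [125,127): 2 bp
  [127,137): 10 bp
  [137,146): 9 bp
  [146,156): 10 bp
  [156,166): 10 bp
  [166,169): 3 bp
  [169,188): 19 bp
  [188,196): 8 bp
  [196,202): 6 bp
  [202,211): 9 bp
  [211,225): 14 bp
  [225,231): 6 bp
  [231,245): 14 bp
  [245,250): 5 bp
  [250,255): 5 bp
  [255,264): 9 bp
  [264,276): 12 bp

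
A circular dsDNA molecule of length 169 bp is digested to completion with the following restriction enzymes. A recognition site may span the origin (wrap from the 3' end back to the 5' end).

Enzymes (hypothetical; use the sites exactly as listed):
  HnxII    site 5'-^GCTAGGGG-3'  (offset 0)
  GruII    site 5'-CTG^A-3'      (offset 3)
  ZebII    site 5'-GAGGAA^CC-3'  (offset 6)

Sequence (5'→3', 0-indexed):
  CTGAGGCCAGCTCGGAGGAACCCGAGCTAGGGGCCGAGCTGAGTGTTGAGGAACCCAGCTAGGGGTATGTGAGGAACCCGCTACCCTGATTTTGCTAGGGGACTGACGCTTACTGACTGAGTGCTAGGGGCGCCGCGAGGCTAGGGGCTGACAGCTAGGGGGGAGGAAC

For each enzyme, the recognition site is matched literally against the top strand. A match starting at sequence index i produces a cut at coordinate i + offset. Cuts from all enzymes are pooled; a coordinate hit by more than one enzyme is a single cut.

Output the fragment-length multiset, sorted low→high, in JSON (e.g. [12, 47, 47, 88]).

[3,3,4,4,4,5,5,10,11,12,12,12,15,16,17,17,19]

Per-enzyme occurrences:
  HnxII (GCTAGGGG, off=0): starts [25, 57, 93, 122, 139, 153] → cuts [25, 57, 93, 122, 139, 153]
  GruII (CTGA, off=3): starts [0, 38, 85, 102, 112, 116, 147] → cuts [3, 41, 88, 105, 115, 119, 150]
  ZebII (GAGGAACC, off=6): starts [14, 47, 70, 162] → cuts [20, 53, 76, 168]

All cut coordinates (distinct, sorted): [3, 20, 25, 41, 53, 57, 76, 88, 93, 105, 115, 119, 122, 139, 150, 153, 168]

Fragment lengths:
  3→20: 17 bp
  20→25: 5 bp
  25→41: 16 bp
  41→53: 12 bp
  53→57: 4 bp
  57→76: 19 bp
  76→88: 12 bp
  88→93: 5 bp
  93→105: 12 bp
  105→115: 10 bp
  115→119: 4 bp
  119→122: 3 bp
  122→139: 17 bp
  139→150: 11 bp
  150→153: 3 bp
  153→168: 15 bp
  168→3 (wrap): 169-168+3 = 4 bp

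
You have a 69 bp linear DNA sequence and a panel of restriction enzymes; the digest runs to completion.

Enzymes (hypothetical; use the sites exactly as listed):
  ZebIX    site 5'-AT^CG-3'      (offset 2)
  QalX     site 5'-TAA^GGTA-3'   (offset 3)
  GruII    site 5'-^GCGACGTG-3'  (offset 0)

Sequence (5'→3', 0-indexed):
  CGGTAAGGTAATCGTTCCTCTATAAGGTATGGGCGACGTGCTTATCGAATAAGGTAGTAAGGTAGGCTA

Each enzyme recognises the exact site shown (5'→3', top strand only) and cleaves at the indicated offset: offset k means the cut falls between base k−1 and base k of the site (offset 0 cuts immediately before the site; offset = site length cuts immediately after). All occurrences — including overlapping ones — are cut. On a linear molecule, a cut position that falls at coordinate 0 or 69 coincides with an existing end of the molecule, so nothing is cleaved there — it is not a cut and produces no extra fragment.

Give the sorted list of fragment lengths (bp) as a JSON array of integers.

Site scan:
  ZebIX ATCG/2: at [10, 43] ⇒ [12, 45]
  QalX TAAGGTA/3: at [3, 22, 49, 57] ⇒ [6, 25, 52, 60]
  GruII GCGACGTG/0: at [32] ⇒ [32]

Pooled cuts: [6, 12, 25, 32, 45, 52, 60]

Fragments:
  [0,6): 6 bp
  [6,12): 6 bp
  [12,25): 13 bp
  [25,32): 7 bp
  [32,45): 13 bp
  [45,52): 7 bp
  [52,60): 8 bp
  [60,69): 9 bp

[6,6,7,7,8,9,13,13]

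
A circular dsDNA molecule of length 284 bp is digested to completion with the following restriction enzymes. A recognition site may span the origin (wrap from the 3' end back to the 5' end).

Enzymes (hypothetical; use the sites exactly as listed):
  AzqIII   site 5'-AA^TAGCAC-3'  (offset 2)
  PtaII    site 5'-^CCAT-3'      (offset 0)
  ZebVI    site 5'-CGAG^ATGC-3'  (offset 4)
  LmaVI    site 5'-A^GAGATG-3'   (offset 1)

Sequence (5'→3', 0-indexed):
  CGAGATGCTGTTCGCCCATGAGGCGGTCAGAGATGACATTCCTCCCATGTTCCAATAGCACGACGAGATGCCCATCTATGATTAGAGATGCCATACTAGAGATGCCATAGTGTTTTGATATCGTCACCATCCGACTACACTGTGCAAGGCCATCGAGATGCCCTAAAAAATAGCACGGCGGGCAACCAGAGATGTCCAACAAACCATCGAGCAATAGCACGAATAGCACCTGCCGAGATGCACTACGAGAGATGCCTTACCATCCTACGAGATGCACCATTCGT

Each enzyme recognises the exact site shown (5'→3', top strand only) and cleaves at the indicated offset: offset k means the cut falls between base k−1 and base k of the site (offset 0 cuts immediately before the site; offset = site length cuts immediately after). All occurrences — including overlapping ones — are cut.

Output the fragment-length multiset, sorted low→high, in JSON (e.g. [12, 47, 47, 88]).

[4,5,6,6,8,8,9,11,11,11,11,11,12,12,12,13,13,14,14,15,15,18,22,23]

Site scan:
  AzqIII AATAGCAC/2: at [53, 168, 212, 221] ⇒ [55, 170, 214, 223]
  PtaII CCAT/0: at [15, 44, 71, 90, 104, 126, 149, 203, 259, 276] ⇒ [15, 44, 71, 90, 104, 126, 149, 203, 259, 276]
  ZebVI CGAGATGC/4: at [0, 63, 153, 233, 267] ⇒ [4, 67, 157, 237, 271]
  LmaVI AGAGATG/1: at [28, 83, 97, 187, 247] ⇒ [29, 84, 98, 188, 248]

Pooled cuts: [4, 15, 29, 44, 55, 67, 71, 84, 90, 98, 104, 126, 149, 157, 170, 188, 203, 214, 223, 237, 248, 259, 271, 276]

Fragments:
  4→15: 11 bp
  15→29: 14 bp
  29→44: 15 bp
  44→55: 11 bp
  55→67: 12 bp
  67→71: 4 bp
  71→84: 13 bp
  84→90: 6 bp
  90→98: 8 bp
  98→104: 6 bp
  104→126: 22 bp
  126→149: 23 bp
  149→157: 8 bp
  157→170: 13 bp
  170→188: 18 bp
  188→203: 15 bp
  203→214: 11 bp
  214→223: 9 bp
  223→237: 14 bp
  237→248: 11 bp
  248→259: 11 bp
  259→271: 12 bp
  271→276: 5 bp
  276→4 (wrap): 284-276+4 = 12 bp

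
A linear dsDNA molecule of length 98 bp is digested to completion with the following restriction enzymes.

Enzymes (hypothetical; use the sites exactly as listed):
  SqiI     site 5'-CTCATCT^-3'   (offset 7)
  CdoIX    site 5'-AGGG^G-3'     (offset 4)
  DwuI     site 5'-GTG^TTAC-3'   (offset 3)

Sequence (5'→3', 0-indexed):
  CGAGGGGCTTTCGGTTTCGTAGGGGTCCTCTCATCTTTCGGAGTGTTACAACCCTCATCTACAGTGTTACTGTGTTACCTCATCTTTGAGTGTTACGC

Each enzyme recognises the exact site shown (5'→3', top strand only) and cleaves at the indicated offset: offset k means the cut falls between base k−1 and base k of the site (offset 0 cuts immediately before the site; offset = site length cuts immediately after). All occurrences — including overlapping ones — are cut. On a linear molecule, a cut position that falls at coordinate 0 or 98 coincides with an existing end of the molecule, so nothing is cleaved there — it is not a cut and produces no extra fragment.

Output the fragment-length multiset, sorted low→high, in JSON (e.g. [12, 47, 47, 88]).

Site scan:
  SqiI CTCATCT/7: at [29, 53, 78] ⇒ [36, 60, 85]
  CdoIX AGGGG/4: at [2, 20] ⇒ [6, 24]
  DwuI GTGTTAC/3: at [42, 63, 71, 89] ⇒ [45, 66, 74, 92]

All cut coordinates (distinct, sorted): [6, 24, 36, 45, 60, 66, 74, 85, 92]

Fragments:
  [0,6): 6 bp
  [6,24): 18 bp
  [24,36): 12 bp
  [36,45): 9 bp
  [45,60): 15 bp
  [60,66): 6 bp
  [66,74): 8 bp
  [74,85): 11 bp
  [85,92): 7 bp
  [92,98): 6 bp

[6,6,6,7,8,9,11,12,15,18]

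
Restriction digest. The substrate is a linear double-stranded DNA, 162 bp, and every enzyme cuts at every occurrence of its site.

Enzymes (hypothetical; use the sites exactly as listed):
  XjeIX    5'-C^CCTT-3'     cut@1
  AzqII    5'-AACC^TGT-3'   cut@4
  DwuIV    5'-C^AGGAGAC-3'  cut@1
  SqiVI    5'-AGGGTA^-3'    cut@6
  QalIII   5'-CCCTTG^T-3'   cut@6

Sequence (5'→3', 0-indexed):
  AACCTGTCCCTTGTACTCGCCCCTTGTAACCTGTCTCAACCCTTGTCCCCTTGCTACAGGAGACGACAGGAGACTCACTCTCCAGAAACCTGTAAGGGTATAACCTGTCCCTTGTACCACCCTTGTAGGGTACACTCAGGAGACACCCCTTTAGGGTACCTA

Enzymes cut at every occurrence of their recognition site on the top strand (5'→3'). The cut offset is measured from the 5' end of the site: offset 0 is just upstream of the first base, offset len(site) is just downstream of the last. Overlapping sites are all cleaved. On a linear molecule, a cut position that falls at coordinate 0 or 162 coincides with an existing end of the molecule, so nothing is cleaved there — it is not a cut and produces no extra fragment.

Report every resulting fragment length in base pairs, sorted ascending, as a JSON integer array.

[3,4,4,4,4,5,5,5,5,5,5,5,5,6,7,8,9,9,10,10,10,11,23]

Scan for sites:
  XjeIX (CCCTT, off=1): starts [7, 20, 39, 47, 108, 119, 146] → cuts [8, 21, 40, 48, 109, 120, 147]
  AzqII (AACCTGT, off=4): starts [0, 27, 86, 101] → cuts [4, 31, 90, 105]
  DwuIV (CAGGAGAC, off=1): starts [56, 66, 136] → cuts [57, 67, 137]
  SqiVI (AGGGTA, off=6): starts [94, 126, 152] → cuts [100, 132, 158]
  QalIII (CCCTTGT, off=6): starts [7, 20, 39, 108, 119] → cuts [13, 26, 45, 114, 125]

Pooled cuts: [4, 8, 13, 21, 26, 31, 40, 45, 48, 57, 67, 90, 100, 105, 109, 114, 120, 125, 132, 137, 147, 158]

Fragments:
  [0,4): 4 bp
  [4,8): 4 bp
  [8,13): 5 bp
  [13,21): 8 bp
  [21,26): 5 bp
  [26,31): 5 bp
  [31,40): 9 bp
  [40,45): 5 bp
  [45,48): 3 bp
  [48,57): 9 bp
  [57,67): 10 bp
  [67,90): 23 bp
  [90,100): 10 bp
  [100,105): 5 bp
  [105,109): 4 bp
  [109,114): 5 bp
  [114,120): 6 bp
  [120,125): 5 bp
  [125,132): 7 bp
  [132,137): 5 bp
  [137,147): 10 bp
  [147,158): 11 bp
  [158,162): 4 bp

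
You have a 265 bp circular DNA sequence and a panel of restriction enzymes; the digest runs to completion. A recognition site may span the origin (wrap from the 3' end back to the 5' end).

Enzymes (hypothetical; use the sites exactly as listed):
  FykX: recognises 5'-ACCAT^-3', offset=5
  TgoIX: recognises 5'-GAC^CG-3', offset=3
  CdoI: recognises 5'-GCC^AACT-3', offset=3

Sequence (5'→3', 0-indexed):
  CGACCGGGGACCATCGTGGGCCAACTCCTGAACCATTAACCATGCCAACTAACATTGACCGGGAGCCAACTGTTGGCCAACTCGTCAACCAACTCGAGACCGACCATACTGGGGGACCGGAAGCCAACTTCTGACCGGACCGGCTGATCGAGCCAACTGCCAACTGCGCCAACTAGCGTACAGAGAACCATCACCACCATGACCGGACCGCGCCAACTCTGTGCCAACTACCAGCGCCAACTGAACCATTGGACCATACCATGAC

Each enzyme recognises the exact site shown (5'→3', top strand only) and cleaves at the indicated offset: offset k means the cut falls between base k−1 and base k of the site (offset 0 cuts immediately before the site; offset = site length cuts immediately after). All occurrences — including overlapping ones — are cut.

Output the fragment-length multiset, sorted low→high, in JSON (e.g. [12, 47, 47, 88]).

[3,3,3,4,5,5,5,6,7,7,7,8,8,8,8,9,9,10,10,10,11,11,11,13,13,14,14,21,22]

Per-enzyme occurrences:
  FykX ACCAT/5: at [9, 31, 38, 102, 186, 195, 244, 252, 257] ⇒ [14, 36, 43, 107, 191, 200, 249, 257, 262]
  TgoIX GACCG/3: at [1, 56, 97, 114, 132, 137, 200, 205, 262] ⇒ [0, 4, 59, 100, 117, 135, 140, 203, 208]
  CdoI GCCAACT/3: at [19, 43, 64, 75, 122, 151, 158, 167, 211, 222, 235] ⇒ [22, 46, 67, 78, 125, 154, 161, 170, 214, 225, 238]

Pooled cuts: [0, 4, 14, 22, 36, 43, 46, 59, 67, 78, 100, 107, 117, 125, 135, 140, 154, 161, 170, 191, 200, 203, 208, 214, 225, 238, 249, 257, 262]

Fragments:
  0→4: 4 bp
  4→14: 10 bp
  14→22: 8 bp
  22→36: 14 bp
  36→43: 7 bp
  43→46: 3 bp
  46→59: 13 bp
  59→67: 8 bp
  67→78: 11 bp
  78→100: 22 bp
  100→107: 7 bp
  107→117: 10 bp
  117→125: 8 bp
  125→135: 10 bp
  135→140: 5 bp
  140→154: 14 bp
  154→161: 7 bp
  161→170: 9 bp
  170→191: 21 bp
  191→200: 9 bp
  200→203: 3 bp
  203→208: 5 bp
  208→214: 6 bp
  214→225: 11 bp
  225→238: 13 bp
  238→249: 11 bp
  249→257: 8 bp
  257→262: 5 bp
  262→0 (wrap): 265-262+0 = 3 bp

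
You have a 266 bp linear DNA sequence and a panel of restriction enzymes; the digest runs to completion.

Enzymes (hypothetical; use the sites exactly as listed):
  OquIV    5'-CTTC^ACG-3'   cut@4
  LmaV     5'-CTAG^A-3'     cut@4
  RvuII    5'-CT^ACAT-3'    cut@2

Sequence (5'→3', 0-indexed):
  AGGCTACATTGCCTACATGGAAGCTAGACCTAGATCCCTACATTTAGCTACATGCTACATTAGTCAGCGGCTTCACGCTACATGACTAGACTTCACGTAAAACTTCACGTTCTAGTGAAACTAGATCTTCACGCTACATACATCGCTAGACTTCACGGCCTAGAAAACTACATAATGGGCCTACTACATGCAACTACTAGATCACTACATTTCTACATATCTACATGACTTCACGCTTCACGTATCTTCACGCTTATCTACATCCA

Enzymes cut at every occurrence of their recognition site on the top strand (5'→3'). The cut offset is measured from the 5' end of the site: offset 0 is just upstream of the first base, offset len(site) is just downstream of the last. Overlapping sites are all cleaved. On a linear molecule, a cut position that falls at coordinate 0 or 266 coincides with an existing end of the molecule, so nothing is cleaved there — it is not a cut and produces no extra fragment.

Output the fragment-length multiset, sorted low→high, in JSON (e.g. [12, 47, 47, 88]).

[5,5,5,5,5,6,6,6,6,6,7,7,7,8,8,9,9,10,10,10,10,10,12,13,14,15,16,18,18]

Scan for sites:
  OquIV (CTTCACG, off=4): starts [70, 90, 102, 126, 150, 228, 235, 245] → cuts [74, 94, 106, 130, 154, 232, 239, 249]
  LmaV (CTAGA, off=4): starts [23, 29, 85, 120, 145, 159, 196] → cuts [27, 33, 89, 124, 149, 163, 200]
  RvuII (CTACAT, off=2): starts [3, 12, 37, 47, 54, 77, 133, 167, 183, 204, 212, 220, 257] → cuts [5, 14, 39, 49, 56, 79, 135, 169, 185, 206, 214, 222, 259]

All cut coordinates (distinct, sorted): [5, 14, 27, 33, 39, 49, 56, 74, 79, 89, 94, 106, 124, 130, 135, 149, 154, 163, 169, 185, 200, 206, 214, 222, 232, 239, 249, 259]

Fragment lengths:
  [0,5): 5 bp
  [5,14): 9 bp
  [14,27): 13 bp
  [27,33): 6 bp
  [33,39): 6 bp
  [39,49): 10 bp
  [49,56): 7 bp
  [56,74): 18 bp
  [74,79): 5 bp
  [79,89): 10 bp
  [89,94): 5 bp
  [94,106): 12 bp
  [106,124): 18 bp
  [124,130): 6 bp
  [130,135): 5 bp
  [135,149): 14 bp
  [149,154): 5 bp
  [154,163): 9 bp
  [163,169): 6 bp
  [169,185): 16 bp
  [185,200): 15 bp
  [200,206): 6 bp
  [206,214): 8 bp
  [214,222): 8 bp
  [222,232): 10 bp
  [232,239): 7 bp
  [239,249): 10 bp
  [249,259): 10 bp
  [259,266): 7 bp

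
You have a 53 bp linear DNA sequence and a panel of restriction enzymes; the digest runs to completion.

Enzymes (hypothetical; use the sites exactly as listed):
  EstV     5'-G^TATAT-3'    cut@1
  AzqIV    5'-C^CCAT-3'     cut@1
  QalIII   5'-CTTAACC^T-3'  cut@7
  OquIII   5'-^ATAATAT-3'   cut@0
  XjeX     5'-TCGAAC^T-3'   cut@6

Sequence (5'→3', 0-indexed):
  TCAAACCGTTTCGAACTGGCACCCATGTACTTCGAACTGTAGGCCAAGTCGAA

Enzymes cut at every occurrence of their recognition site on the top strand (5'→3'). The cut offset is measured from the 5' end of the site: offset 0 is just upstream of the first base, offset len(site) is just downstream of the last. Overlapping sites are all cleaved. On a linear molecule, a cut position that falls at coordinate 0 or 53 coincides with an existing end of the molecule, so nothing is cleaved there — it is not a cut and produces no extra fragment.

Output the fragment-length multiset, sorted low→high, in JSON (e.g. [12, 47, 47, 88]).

[6,15,16,16]

Site scan:
  EstV (GTATAT, off=1): no sites
  AzqIV CCCAT/1: at [21] ⇒ [22]
  QalIII (CTTAACCT, off=7): no sites
  OquIII (ATAATAT, off=0): no sites
  XjeX TCGAACT/6: at [10, 31] ⇒ [16, 37]

Pooled cuts: [16, 22, 37]

Fragments:
  [0,16): 16 bp
  [16,22): 6 bp
  [22,37): 15 bp
  [37,53): 16 bp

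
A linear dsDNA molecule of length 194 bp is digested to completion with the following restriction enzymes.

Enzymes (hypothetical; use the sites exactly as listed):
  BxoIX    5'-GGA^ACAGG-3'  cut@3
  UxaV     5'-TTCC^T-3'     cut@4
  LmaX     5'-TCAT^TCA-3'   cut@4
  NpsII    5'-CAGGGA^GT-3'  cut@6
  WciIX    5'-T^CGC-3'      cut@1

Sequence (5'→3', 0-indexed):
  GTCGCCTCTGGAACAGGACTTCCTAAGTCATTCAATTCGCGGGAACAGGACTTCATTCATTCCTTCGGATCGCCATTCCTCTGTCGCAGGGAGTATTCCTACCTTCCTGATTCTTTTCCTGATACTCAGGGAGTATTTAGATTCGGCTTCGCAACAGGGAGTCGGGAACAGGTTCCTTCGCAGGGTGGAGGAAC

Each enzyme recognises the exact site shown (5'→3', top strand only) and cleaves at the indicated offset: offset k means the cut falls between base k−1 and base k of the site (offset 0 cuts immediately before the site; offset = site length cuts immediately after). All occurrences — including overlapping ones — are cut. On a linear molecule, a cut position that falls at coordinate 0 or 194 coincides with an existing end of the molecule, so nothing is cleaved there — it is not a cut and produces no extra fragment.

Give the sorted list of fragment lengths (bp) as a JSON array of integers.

Scan for sites:
  BxoIX GGAACAGG/3: at [9, 41, 164] ⇒ [12, 44, 167]
  UxaV TTCCT/4: at [19, 59, 75, 95, 103, 115, 172] ⇒ [23, 63, 79, 99, 107, 119, 176]
  LmaX TCATTCA/4: at [27, 52] ⇒ [31, 56]
  NpsII CAGGGAGT/6: at [86, 126, 154] ⇒ [92, 132, 160]
  WciIX TCGC/1: at [1, 36, 69, 83, 148, 177] ⇒ [2, 37, 70, 84, 149, 178]

Pooled cuts: [2, 12, 23, 31, 37, 44, 56, 63, 70, 79, 84, 92, 99, 107, 119, 132, 149, 160, 167, 176, 178]

Fragment lengths:
  [0,2): 2 bp
  [2,12): 10 bp
  [12,23): 11 bp
  [23,31): 8 bp
  [31,37): 6 bp
  [37,44): 7 bp
  [44,56): 12 bp
  [56,63): 7 bp
  [63,70): 7 bp
  [70,79): 9 bp
  [79,84): 5 bp
  [84,92): 8 bp
  [92,99): 7 bp
  [99,107): 8 bp
  [107,119): 12 bp
  [119,132): 13 bp
  [132,149): 17 bp
  [149,160): 11 bp
  [160,167): 7 bp
  [167,176): 9 bp
  [176,178): 2 bp
  [178,194): 16 bp

[2,2,5,6,7,7,7,7,7,8,8,8,9,9,10,11,11,12,12,13,16,17]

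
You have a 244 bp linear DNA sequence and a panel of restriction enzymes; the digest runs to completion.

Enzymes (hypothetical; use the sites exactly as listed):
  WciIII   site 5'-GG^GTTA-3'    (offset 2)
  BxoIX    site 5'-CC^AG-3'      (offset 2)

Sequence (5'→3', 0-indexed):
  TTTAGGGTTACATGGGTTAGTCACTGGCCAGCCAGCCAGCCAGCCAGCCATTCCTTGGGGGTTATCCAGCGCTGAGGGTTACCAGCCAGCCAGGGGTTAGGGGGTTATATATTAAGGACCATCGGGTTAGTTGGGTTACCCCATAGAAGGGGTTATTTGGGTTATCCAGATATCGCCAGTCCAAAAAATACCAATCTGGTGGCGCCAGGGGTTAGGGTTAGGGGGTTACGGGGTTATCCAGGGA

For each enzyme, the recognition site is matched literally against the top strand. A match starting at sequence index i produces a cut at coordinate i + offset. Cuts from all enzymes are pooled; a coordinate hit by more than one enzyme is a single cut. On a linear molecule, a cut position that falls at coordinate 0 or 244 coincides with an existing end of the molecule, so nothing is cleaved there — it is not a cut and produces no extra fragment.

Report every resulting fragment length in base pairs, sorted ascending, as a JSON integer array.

Per-enzyme occurrences:
  WciIII GGGTTA/2: at [4, 13, 58, 75, 93, 101, 123, 132, 149, 158, 208, 214, 222, 230] ⇒ [6, 15, 60, 77, 95, 103, 125, 134, 151, 160, 210, 216, 224, 232]
  BxoIX CCAG/2: at [27, 31, 35, 39, 43, 65, 81, 85, 89, 165, 175, 204, 237] ⇒ [29, 33, 37, 41, 45, 67, 83, 87, 91, 167, 177, 206, 239]

Pooled cuts: [6, 15, 29, 33, 37, 41, 45, 60, 67, 77, 83, 87, 91, 95, 103, 125, 134, 151, 160, 167, 177, 206, 210, 216, 224, 232, 239]

Fragments:
  [0,6): 6 bp
  [6,15): 9 bp
  [15,29): 14 bp
  [29,33): 4 bp
  [33,37): 4 bp
  [37,41): 4 bp
  [41,45): 4 bp
  [45,60): 15 bp
  [60,67): 7 bp
  [67,77): 10 bp
  [77,83): 6 bp
  [83,87): 4 bp
  [87,91): 4 bp
  [91,95): 4 bp
  [95,103): 8 bp
  [103,125): 22 bp
  [125,134): 9 bp
  [134,151): 17 bp
  [151,160): 9 bp
  [160,167): 7 bp
  [167,177): 10 bp
  [177,206): 29 bp
  [206,210): 4 bp
  [210,216): 6 bp
  [216,224): 8 bp
  [224,232): 8 bp
  [232,239): 7 bp
  [239,244): 5 bp

[4,4,4,4,4,4,4,4,5,6,6,6,7,7,7,8,8,8,9,9,9,10,10,14,15,17,22,29]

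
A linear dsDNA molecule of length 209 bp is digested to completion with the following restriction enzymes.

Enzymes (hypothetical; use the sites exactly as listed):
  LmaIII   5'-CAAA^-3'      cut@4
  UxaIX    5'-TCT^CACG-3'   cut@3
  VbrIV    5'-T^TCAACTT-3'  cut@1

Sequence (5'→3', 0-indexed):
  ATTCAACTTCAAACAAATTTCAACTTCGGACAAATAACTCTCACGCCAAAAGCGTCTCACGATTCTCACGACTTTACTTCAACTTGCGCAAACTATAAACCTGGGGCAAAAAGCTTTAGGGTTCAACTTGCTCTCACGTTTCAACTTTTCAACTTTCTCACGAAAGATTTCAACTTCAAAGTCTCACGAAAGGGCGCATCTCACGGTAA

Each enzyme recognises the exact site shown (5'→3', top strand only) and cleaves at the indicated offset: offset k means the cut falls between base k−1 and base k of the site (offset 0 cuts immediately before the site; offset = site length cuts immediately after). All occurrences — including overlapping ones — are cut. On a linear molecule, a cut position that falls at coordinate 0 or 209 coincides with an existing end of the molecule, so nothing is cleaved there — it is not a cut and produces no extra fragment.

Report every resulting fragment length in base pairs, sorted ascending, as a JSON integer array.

Scan for sites:
  LmaIII CAAA/4: at [9, 13, 30, 46, 88, 106, 176] ⇒ [13, 17, 34, 50, 92, 110, 180]
  UxaIX TCTCACG/3: at [38, 54, 63, 131, 155, 181, 198] ⇒ [41, 57, 66, 134, 158, 184, 201]
  VbrIV TTCAACTT/1: at [1, 18, 77, 121, 139, 147, 168] ⇒ [2, 19, 78, 122, 140, 148, 169]

Pooled cuts: [2, 13, 17, 19, 34, 41, 50, 57, 66, 78, 92, 110, 122, 134, 140, 148, 158, 169, 180, 184, 201]

Fragments:
  [0,2): 2 bp
  [2,13): 11 bp
  [13,17): 4 bp
  [17,19): 2 bp
  [19,34): 15 bp
  [34,41): 7 bp
  [41,50): 9 bp
  [50,57): 7 bp
  [57,66): 9 bp
  [66,78): 12 bp
  [78,92): 14 bp
  [92,110): 18 bp
  [110,122): 12 bp
  [122,134): 12 bp
  [134,140): 6 bp
  [140,148): 8 bp
  [148,158): 10 bp
  [158,169): 11 bp
  [169,180): 11 bp
  [180,184): 4 bp
  [184,201): 17 bp
  [201,209): 8 bp

[2,2,4,4,6,7,7,8,8,9,9,10,11,11,11,12,12,12,14,15,17,18]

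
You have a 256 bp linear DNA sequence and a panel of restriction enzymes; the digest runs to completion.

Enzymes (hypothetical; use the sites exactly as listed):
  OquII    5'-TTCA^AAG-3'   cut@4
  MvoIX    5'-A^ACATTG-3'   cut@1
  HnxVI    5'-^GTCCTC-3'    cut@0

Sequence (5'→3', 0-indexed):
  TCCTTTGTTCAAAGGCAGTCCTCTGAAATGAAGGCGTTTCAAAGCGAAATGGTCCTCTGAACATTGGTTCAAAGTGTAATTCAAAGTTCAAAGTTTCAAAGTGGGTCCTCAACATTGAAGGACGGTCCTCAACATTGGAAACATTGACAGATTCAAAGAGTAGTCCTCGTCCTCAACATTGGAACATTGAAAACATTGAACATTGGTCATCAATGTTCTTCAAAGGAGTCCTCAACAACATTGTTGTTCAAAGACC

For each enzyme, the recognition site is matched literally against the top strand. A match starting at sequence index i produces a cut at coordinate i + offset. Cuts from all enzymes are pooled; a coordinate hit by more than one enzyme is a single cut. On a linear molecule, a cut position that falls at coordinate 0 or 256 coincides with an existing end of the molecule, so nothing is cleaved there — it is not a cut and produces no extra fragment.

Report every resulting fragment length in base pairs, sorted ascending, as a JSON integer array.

Site scan:
  OquII (TTCAAAG, off=4): starts [7, 37, 67, 79, 86, 94, 151, 218, 246] → cuts [11, 41, 71, 83, 90, 98, 155, 222, 250]
  MvoIX (AACATTG, off=1): starts [59, 110, 130, 139, 174, 182, 191, 198, 236] → cuts [60, 111, 131, 140, 175, 183, 192, 199, 237]
  HnxVI (GTCCTC, off=0): starts [17, 51, 104, 124, 162, 168, 227] → cuts [17, 51, 104, 124, 162, 168, 227]

Pooled cuts: [11, 17, 41, 51, 60, 71, 83, 90, 98, 104, 111, 124, 131, 140, 155, 162, 168, 175, 183, 192, 199, 222, 227, 237, 250]

Fragments:
  [0,11): 11 bp
  [11,17): 6 bp
  [17,41): 24 bp
  [41,51): 10 bp
  [51,60): 9 bp
  [60,71): 11 bp
  [71,83): 12 bp
  [83,90): 7 bp
  [90,98): 8 bp
  [98,104): 6 bp
  [104,111): 7 bp
  [111,124): 13 bp
  [124,131): 7 bp
  [131,140): 9 bp
  [140,155): 15 bp
  [155,162): 7 bp
  [162,168): 6 bp
  [168,175): 7 bp
  [175,183): 8 bp
  [183,192): 9 bp
  [192,199): 7 bp
  [199,222): 23 bp
  [222,227): 5 bp
  [227,237): 10 bp
  [237,250): 13 bp
  [250,256): 6 bp

[5,6,6,6,6,7,7,7,7,7,7,8,8,9,9,9,10,10,11,11,12,13,13,15,23,24]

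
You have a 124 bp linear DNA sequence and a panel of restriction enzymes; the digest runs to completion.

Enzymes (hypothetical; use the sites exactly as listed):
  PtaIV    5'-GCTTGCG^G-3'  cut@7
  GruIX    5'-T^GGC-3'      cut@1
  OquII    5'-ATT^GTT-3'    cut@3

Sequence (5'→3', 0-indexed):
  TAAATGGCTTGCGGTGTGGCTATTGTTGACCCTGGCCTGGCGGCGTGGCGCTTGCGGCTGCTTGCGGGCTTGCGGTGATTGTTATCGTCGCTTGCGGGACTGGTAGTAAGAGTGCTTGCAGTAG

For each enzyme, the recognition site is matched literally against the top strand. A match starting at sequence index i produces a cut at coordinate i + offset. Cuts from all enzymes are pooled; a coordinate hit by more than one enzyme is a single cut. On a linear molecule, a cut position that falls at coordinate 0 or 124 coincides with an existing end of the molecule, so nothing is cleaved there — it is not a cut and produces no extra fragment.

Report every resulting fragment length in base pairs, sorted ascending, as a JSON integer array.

Scan for sites:
  PtaIV (GCTTGCGG, off=7): starts [6, 49, 59, 67, 89] → cuts [13, 56, 66, 74, 96]
  GruIX (TGGC, off=1): starts [4, 16, 32, 37, 45] → cuts [5, 17, 33, 38, 46]
  OquII (ATTGTT, off=3): starts [21, 77] → cuts [24, 80]

All cut coordinates (distinct, sorted): [5, 13, 17, 24, 33, 38, 46, 56, 66, 74, 80, 96]

Fragments:
  [0,5): 5 bp
  [5,13): 8 bp
  [13,17): 4 bp
  [17,24): 7 bp
  [24,33): 9 bp
  [33,38): 5 bp
  [38,46): 8 bp
  [46,56): 10 bp
  [56,66): 10 bp
  [66,74): 8 bp
  [74,80): 6 bp
  [80,96): 16 bp
  [96,124): 28 bp

[4,5,5,6,7,8,8,8,9,10,10,16,28]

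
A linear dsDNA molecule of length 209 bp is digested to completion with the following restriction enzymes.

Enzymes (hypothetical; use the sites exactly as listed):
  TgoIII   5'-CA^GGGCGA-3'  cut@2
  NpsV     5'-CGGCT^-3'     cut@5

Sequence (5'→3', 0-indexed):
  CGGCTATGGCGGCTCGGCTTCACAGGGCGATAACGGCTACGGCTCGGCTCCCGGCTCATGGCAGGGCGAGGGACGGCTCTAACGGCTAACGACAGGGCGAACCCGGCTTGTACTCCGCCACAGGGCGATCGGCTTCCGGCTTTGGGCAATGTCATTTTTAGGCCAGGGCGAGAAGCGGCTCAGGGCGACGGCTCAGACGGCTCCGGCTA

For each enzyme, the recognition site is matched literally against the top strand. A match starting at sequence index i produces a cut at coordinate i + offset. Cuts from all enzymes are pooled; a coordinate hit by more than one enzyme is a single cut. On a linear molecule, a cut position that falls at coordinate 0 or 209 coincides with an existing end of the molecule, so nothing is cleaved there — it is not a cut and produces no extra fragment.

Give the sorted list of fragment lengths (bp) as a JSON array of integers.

[1,2,5,5,5,5,6,6,7,7,7,7,9,9,9,11,12,14,14,14,15,15,24]

Per-enzyme occurrences:
  TgoIII (CAGGGCGA, off=2): starts [22, 61, 92, 120, 163, 180] → cuts [24, 63, 94, 122, 165, 182]
  NpsV (CGGCT, off=5): starts [0, 9, 14, 33, 39, 44, 51, 73, 82, 103, 129, 136, 175, 188, 197, 203] → cuts [5, 14, 19, 38, 44, 49, 56, 78, 87, 108, 134, 141, 180, 193, 202, 208]

All cut coordinates (distinct, sorted): [5, 14, 19, 24, 38, 44, 49, 56, 63, 78, 87, 94, 108, 122, 134, 141, 165, 180, 182, 193, 202, 208]

Fragment lengths:
  [0,5): 5 bp
  [5,14): 9 bp
  [14,19): 5 bp
  [19,24): 5 bp
  [24,38): 14 bp
  [38,44): 6 bp
  [44,49): 5 bp
  [49,56): 7 bp
  [56,63): 7 bp
  [63,78): 15 bp
  [78,87): 9 bp
  [87,94): 7 bp
  [94,108): 14 bp
  [108,122): 14 bp
  [122,134): 12 bp
  [134,141): 7 bp
  [141,165): 24 bp
  [165,180): 15 bp
  [180,182): 2 bp
  [182,193): 11 bp
  [193,202): 9 bp
  [202,208): 6 bp
  [208,209): 1 bp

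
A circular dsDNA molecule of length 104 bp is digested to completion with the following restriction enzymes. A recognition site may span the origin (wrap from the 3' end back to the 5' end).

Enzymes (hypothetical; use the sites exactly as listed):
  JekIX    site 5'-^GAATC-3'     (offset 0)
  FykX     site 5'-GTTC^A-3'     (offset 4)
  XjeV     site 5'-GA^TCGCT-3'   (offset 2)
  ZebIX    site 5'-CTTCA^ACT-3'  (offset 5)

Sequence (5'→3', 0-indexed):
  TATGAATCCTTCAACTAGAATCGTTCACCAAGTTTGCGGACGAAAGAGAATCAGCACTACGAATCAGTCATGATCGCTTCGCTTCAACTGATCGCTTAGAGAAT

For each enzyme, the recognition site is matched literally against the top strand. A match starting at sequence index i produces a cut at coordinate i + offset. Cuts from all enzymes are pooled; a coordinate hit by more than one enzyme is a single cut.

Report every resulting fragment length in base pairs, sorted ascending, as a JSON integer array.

[4,5,9,10,13,13,13,16,21]

Per-enzyme occurrences:
  JekIX GAATC/0: at [3, 17, 47, 60] ⇒ [3, 17, 47, 60]
  FykX GTTCA/4: at [22] ⇒ [26]
  XjeV GATCGCT/2: at [71, 89] ⇒ [73, 91]
  ZebIX CTTCAACT/5: at [8, 81] ⇒ [13, 86]

All cut coordinates (distinct, sorted): [3, 13, 17, 26, 47, 60, 73, 86, 91]

Fragments:
  3→13: 10 bp
  13→17: 4 bp
  17→26: 9 bp
  26→47: 21 bp
  47→60: 13 bp
  60→73: 13 bp
  73→86: 13 bp
  86→91: 5 bp
  91→3 (wrap): 104-91+3 = 16 bp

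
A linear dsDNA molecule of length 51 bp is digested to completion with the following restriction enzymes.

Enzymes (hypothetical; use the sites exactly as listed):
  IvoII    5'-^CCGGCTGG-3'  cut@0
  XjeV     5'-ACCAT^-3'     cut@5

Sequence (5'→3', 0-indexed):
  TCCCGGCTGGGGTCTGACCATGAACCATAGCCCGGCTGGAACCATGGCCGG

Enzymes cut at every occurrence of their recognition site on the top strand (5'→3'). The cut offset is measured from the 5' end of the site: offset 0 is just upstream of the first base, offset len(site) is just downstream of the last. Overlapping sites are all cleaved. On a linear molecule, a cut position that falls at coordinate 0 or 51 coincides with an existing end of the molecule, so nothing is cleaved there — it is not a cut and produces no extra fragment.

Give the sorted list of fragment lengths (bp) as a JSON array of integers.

[2,3,6,7,14,19]

Per-enzyme occurrences:
  IvoII CCGGCTGG/0: at [2, 31] ⇒ [2, 31]
  XjeV ACCAT/5: at [16, 23, 40] ⇒ [21, 28, 45]

Pooled cuts: [2, 21, 28, 31, 45]

Fragments:
  [0,2): 2 bp
  [2,21): 19 bp
  [21,28): 7 bp
  [28,31): 3 bp
  [31,45): 14 bp
  [45,51): 6 bp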